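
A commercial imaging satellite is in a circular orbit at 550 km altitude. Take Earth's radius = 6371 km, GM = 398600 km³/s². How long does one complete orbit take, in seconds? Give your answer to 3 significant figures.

Semi-major axis a = 6371 + 550 = 6921 km. Period T = 2π√(a³/μ) = 2π√(6921³/398600) = 5730.1 s = 95.50 min.

5730 seconds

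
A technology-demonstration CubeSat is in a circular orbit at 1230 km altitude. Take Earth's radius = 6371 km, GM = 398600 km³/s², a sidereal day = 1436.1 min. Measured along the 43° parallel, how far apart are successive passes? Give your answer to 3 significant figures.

2240 km

Semi-major axis a = 6371 + 1230 = 7601 km. Period T = 2π√(a³/μ) = 2π√(7601³/398600) = 6595.0 s = 109.92 min.
Node shift per orbit = (6595.0/86166) × 360° = 27.55°.
Equatorial spacing = 27.55 × 111.2 km/° = 3064 km.
At 43° latitude, spacing = 3064 × cos(43°) = 2241 km.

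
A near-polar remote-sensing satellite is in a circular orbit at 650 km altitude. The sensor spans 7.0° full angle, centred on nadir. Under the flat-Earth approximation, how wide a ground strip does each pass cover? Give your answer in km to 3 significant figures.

Half-angle = 7.0°/2 = 3.5°.
Swath width ≈ 2h·tan(θ/2) = 2 × 650 × tan(3.5°) = 79.5 km.

79.5 km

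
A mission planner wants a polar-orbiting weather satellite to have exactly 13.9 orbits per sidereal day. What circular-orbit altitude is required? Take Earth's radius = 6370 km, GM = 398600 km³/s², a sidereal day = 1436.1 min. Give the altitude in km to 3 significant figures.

924 km

Required period T = 86166 / 13.9 = 6199.0 s.
From T = 2π√(a³/μ): a = (μ T²/4π²)^(1/3) = (398600 × 6199.0² / 4π²)^(1/3) = 7294 km.
Altitude h = a − R = 7294 − 6370 = 924 km.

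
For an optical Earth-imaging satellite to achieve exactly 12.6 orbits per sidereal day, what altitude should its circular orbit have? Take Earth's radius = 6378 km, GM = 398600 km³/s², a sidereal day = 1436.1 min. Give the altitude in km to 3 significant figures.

1410 km

Required period T = 86166 / 12.6 = 6838.6 s.
From T = 2π√(a³/μ): a = (μ T²/4π²)^(1/3) = (398600 × 6838.6² / 4π²)^(1/3) = 7787 km.
Altitude h = a − R = 7787 − 6378 = 1409 km.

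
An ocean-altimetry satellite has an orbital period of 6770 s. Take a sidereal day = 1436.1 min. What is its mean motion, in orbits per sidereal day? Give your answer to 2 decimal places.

12.73

Orbits per sidereal day = 86166 / 6770.0 = 12.728.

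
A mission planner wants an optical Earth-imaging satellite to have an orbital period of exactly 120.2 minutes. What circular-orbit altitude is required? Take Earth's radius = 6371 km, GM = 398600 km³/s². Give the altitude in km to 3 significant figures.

T = 120.2 min = 7212.0 s.
From T = 2π√(a³/μ): a = (μ T²/4π²)^(1/3) = (398600 × 7212.0² / 4π²)^(1/3) = 8068 km.
Altitude h = a − R = 8068 − 6371 = 1697 km.

1700 km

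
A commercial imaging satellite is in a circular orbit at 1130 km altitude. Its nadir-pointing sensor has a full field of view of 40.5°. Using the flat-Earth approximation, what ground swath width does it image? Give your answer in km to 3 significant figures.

Half-angle = 40.5°/2 = 20.25°.
Swath width ≈ 2h·tan(θ/2) = 2 × 1130 × tan(20.25°) = 833.8 km.

834 km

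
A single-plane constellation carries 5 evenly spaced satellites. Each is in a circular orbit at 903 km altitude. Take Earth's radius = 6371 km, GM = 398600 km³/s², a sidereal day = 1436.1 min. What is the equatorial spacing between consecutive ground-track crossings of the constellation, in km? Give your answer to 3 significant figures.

574 km

Semi-major axis a = 6371 + 903 = 7274 km. Period T = 2π√(a³/μ) = 2π√(7274³/398600) = 6174.1 s = 102.90 min.
Single-satellite node shift = (6174.1/86166) × 360° = 25.80°.
With 5 satellites evenly phased, successive equator crossings are 25.80/5 = 5.159° apart.
That is 5.159 × 111.2 = 574 km at the equator.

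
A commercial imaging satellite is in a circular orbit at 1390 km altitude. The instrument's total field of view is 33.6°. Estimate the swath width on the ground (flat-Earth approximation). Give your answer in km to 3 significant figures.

839 km

Half-angle = 33.6°/2 = 16.8°.
Swath width ≈ 2h·tan(θ/2) = 2 × 1390 × tan(16.8°) = 839.3 km.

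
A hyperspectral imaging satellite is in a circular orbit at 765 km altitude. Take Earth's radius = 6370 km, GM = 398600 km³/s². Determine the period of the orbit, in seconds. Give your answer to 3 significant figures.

Semi-major axis a = 6370 + 765 = 7135 km. Period T = 2π√(a³/μ) = 2π√(7135³/398600) = 5997.9 s = 99.97 min.

6000 seconds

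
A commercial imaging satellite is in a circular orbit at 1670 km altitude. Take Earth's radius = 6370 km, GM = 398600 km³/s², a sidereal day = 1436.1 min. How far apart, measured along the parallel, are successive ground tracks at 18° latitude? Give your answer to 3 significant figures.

Semi-major axis a = 6370 + 1670 = 8040 km. Period T = 2π√(a³/μ) = 2π√(8040³/398600) = 7174.6 s = 119.58 min.
Node shift per orbit = (7174.6/86166) × 360° = 29.98°.
Equatorial spacing = 29.98 × 111.2 km/° = 3333 km.
At 18° latitude, spacing = 3333 × cos(18°) = 3169 km.

3170 km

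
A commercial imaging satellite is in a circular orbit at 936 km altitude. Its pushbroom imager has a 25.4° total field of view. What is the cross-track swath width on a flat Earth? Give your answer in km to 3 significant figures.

422 km

Half-angle = 25.4°/2 = 12.7°.
Swath width ≈ 2h·tan(θ/2) = 2 × 936 × tan(12.7°) = 421.9 km.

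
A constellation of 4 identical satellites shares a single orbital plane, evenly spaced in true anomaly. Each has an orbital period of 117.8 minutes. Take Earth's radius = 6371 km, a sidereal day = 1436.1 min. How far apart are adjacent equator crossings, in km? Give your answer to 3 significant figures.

821 km

T = 117.8 min = 7068.0 s.
Single-satellite node shift = (7068.0/86166) × 360° = 29.53°.
With 4 satellites evenly phased, successive equator crossings are 29.53/4 = 7.382° apart.
That is 7.382 × 111.2 = 821 km at the equator.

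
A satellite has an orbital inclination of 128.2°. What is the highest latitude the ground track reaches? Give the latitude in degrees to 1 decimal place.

Retrograde orbit: the ground track reaches ±(180° − i) = ±(180 − 128.2) = ±51.8°.

51.8°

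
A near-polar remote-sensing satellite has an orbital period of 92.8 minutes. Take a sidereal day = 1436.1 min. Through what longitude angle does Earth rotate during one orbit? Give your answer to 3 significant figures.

23.3°

T = 92.8 min = 5568.0 s.
During one orbit Earth rotates (5568.0 / 86166) × 360° = 23.26°.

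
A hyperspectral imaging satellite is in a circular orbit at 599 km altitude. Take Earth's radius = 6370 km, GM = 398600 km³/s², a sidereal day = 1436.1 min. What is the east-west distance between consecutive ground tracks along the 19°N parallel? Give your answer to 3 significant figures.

Semi-major axis a = 6370 + 599 = 6969 km. Period T = 2π√(a³/μ) = 2π√(6969³/398600) = 5789.8 s = 96.50 min.
Node shift per orbit = (5789.8/86166) × 360° = 24.19°.
Equatorial spacing = 24.19 × 111.2 km/° = 2689 km.
At 19° latitude, spacing = 2689 × cos(19°) = 2543 km.

2540 km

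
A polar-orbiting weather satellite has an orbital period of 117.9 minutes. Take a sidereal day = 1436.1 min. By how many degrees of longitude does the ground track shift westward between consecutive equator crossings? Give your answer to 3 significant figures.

T = 117.9 min = 7074.0 s.
During one orbit Earth rotates (7074.0 / 86166) × 360° = 29.56°.

29.6°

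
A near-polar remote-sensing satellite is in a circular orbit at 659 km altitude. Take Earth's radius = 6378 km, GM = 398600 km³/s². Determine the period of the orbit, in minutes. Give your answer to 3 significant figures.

97.9 min

Semi-major axis a = 6378 + 659 = 7037 km. Period T = 2π√(a³/μ) = 2π√(7037³/398600) = 5874.8 s = 97.91 min.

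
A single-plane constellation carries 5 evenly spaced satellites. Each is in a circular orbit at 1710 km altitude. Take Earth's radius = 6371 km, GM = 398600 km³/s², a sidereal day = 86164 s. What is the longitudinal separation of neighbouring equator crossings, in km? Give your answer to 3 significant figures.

672 km

Semi-major axis a = 6371 + 1710 = 8081 km. Period T = 2π√(a³/μ) = 2π√(8081³/398600) = 7229.5 s = 120.49 min.
Single-satellite node shift = (7229.5/86164) × 360° = 30.21°.
With 5 satellites evenly phased, successive equator crossings are 30.21/5 = 6.041° apart.
That is 6.041 × 111.2 = 672 km at the equator.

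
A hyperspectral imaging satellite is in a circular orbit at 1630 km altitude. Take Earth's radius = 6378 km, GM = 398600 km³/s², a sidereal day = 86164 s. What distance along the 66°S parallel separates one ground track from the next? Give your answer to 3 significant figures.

1350 km

Semi-major axis a = 6378 + 1630 = 8008 km. Period T = 2π√(a³/μ) = 2π√(8008³/398600) = 7131.8 s = 118.86 min.
Node shift per orbit = (7131.8/86164) × 360° = 29.80°.
Equatorial spacing = 29.80 × 111.3 km/° = 3317 km.
At 66° latitude, spacing = 3317 × cos(66°) = 1349 km.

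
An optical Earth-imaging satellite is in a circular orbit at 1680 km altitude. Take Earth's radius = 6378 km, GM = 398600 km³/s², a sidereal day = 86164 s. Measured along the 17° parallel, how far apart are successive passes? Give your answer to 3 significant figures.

Semi-major axis a = 6378 + 1680 = 8058 km. Period T = 2π√(a³/μ) = 2π√(8058³/398600) = 7198.7 s = 119.98 min.
Node shift per orbit = (7198.7/86164) × 360° = 30.08°.
Equatorial spacing = 30.08 × 111.3 km/° = 3348 km.
At 17° latitude, spacing = 3348 × cos(17°) = 3202 km.

3200 km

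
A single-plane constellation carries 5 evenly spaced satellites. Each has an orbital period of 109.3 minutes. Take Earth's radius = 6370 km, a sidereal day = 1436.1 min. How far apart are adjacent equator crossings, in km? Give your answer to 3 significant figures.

609 km

T = 109.3 min = 6558.0 s.
Single-satellite node shift = (6558.0/86166) × 360° = 27.40°.
With 5 satellites evenly phased, successive equator crossings are 27.40/5 = 5.480° apart.
That is 5.480 × 111.2 = 609 km at the equator.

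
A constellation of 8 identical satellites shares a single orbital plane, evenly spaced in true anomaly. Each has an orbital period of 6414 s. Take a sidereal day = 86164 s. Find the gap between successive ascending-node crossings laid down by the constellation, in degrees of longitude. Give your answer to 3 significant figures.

Single-satellite node shift = (6414.0/86164) × 360° = 26.80°.
With 8 satellites evenly phased, successive equator crossings are 26.80/8 = 3.350° apart.

3.35°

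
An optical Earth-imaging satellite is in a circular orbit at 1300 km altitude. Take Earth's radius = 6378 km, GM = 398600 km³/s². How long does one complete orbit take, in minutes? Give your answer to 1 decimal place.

111.6 min

Semi-major axis a = 6378 + 1300 = 7678 km. Period T = 2π√(a³/μ) = 2π√(7678³/398600) = 6695.5 s = 111.59 min.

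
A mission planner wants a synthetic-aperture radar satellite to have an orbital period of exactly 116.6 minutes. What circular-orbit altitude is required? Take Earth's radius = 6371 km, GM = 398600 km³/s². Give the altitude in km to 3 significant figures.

1540 km

T = 116.6 min = 6996.0 s.
From T = 2π√(a³/μ): a = (μ T²/4π²)^(1/3) = (398600 × 6996.0² / 4π²)^(1/3) = 7906 km.
Altitude h = a − R = 7906 − 6371 = 1535 km.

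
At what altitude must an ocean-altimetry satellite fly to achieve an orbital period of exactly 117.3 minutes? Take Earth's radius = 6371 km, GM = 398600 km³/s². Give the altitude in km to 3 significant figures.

1570 km

T = 117.3 min = 7038.0 s.
From T = 2π√(a³/μ): a = (μ T²/4π²)^(1/3) = (398600 × 7038.0² / 4π²)^(1/3) = 7938 km.
Altitude h = a − R = 7938 − 6371 = 1567 km.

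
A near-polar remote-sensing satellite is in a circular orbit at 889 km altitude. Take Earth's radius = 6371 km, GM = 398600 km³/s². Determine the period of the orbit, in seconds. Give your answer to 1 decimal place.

Semi-major axis a = 6371 + 889 = 7260 km. Period T = 2π√(a³/μ) = 2π√(7260³/398600) = 6156.2 s = 102.60 min.

6156.2 seconds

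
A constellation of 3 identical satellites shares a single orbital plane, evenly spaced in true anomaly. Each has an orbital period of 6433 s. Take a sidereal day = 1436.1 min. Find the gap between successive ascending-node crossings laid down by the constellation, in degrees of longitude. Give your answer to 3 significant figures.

8.96°

Single-satellite node shift = (6433.0/86166) × 360° = 26.88°.
With 3 satellites evenly phased, successive equator crossings are 26.88/3 = 8.959° apart.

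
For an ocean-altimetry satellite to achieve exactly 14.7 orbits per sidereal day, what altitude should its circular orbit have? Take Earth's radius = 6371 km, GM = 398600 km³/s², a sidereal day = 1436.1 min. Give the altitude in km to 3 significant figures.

Required period T = 86166 / 14.7 = 5861.6 s.
From T = 2π√(a³/μ): a = (μ T²/4π²)^(1/3) = (398600 × 5861.6² / 4π²)^(1/3) = 7026 km.
Altitude h = a − R = 7026 − 6371 = 655 km.

655 km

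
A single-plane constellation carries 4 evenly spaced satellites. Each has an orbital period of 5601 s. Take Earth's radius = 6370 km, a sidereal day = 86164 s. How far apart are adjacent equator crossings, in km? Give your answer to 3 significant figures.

Single-satellite node shift = (5601.0/86164) × 360° = 23.40°.
With 4 satellites evenly phased, successive equator crossings are 23.40/4 = 5.850° apart.
That is 5.850 × 111.2 = 650 km at the equator.

650 km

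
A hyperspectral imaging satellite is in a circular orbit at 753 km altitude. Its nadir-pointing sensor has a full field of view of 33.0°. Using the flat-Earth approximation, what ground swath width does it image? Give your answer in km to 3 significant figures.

446 km

Half-angle = 33.0°/2 = 16.5°.
Swath width ≈ 2h·tan(θ/2) = 2 × 753 × tan(16.5°) = 446.1 km.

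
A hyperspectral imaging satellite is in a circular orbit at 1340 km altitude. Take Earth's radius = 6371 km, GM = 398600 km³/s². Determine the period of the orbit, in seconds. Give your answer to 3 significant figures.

6740 seconds

Semi-major axis a = 6371 + 1340 = 7711 km. Period T = 2π√(a³/μ) = 2π√(7711³/398600) = 6738.7 s = 112.31 min.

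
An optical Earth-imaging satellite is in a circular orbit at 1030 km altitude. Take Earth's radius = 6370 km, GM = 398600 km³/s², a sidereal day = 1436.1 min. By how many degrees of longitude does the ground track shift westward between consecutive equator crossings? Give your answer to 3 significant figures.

Semi-major axis a = 6370 + 1030 = 7400 km. Period T = 2π√(a³/μ) = 2π√(7400³/398600) = 6335.2 s = 105.59 min.
During one orbit Earth rotates (6335.2 / 86166) × 360° = 26.47°.

26.5°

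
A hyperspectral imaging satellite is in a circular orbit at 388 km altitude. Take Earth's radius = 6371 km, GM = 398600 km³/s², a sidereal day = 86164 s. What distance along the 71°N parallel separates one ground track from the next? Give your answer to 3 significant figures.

Semi-major axis a = 6371 + 388 = 6759 km. Period T = 2π√(a³/μ) = 2π√(6759³/398600) = 5530.1 s = 92.17 min.
Node shift per orbit = (5530.1/86164) × 360° = 23.11°.
Equatorial spacing = 23.11 × 111.2 km/° = 2569 km.
At 71° latitude, spacing = 2569 × cos(71°) = 836 km.

836 km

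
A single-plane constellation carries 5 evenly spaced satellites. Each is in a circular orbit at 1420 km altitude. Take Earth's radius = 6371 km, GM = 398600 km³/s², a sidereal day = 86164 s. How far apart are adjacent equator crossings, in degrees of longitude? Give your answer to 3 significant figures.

5.72°

Semi-major axis a = 6371 + 1420 = 7791 km. Period T = 2π√(a³/μ) = 2π√(7791³/398600) = 6843.9 s = 114.06 min.
Single-satellite node shift = (6843.9/86164) × 360° = 28.59°.
With 5 satellites evenly phased, successive equator crossings are 28.59/5 = 5.719° apart.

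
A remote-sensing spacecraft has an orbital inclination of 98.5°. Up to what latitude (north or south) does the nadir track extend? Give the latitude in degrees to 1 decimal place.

Retrograde orbit: the ground track reaches ±(180° − i) = ±(180 − 98.5) = ±81.5°.

81.5°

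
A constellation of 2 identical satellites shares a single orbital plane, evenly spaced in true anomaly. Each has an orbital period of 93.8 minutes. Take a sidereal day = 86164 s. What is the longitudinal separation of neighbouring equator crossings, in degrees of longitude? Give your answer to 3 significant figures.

T = 93.8 min = 5628.0 s.
Single-satellite node shift = (5628.0/86164) × 360° = 23.51°.
With 2 satellites evenly phased, successive equator crossings are 23.51/2 = 11.757° apart.

11.8°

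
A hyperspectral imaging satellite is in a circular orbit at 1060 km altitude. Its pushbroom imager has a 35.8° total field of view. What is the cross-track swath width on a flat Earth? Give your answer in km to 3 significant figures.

Half-angle = 35.8°/2 = 17.9°.
Swath width ≈ 2h·tan(θ/2) = 2 × 1060 × tan(17.9°) = 684.7 km.

685 km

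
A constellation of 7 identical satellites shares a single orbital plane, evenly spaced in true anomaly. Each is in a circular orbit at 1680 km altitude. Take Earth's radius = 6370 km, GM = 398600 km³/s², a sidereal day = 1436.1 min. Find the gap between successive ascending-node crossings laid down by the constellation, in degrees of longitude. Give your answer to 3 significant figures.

Semi-major axis a = 6370 + 1680 = 8050 km. Period T = 2π√(a³/μ) = 2π√(8050³/398600) = 7187.9 s = 119.80 min.
Single-satellite node shift = (7187.9/86166) × 360° = 30.03°.
With 7 satellites evenly phased, successive equator crossings are 30.03/7 = 4.290° apart.

4.29°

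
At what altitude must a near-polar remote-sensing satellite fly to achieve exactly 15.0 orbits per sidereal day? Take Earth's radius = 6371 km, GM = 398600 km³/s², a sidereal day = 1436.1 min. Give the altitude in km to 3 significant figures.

Required period T = 86166 / 15.0 = 5744.4 s.
From T = 2π√(a³/μ): a = (μ T²/4π²)^(1/3) = (398600 × 5744.4² / 4π²)^(1/3) = 6932 km.
Altitude h = a − R = 6932 − 6371 = 561 km.

561 km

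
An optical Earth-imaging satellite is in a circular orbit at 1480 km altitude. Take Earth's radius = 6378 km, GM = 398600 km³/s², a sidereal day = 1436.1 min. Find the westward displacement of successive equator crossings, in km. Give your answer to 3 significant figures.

Semi-major axis a = 6378 + 1480 = 7858 km. Period T = 2π√(a³/μ) = 2π√(7858³/398600) = 6932.3 s = 115.54 min.
During one orbit Earth rotates (6932.3 / 86166) × 360° = 28.96°.
At the equator that is 28.96° × (2π·6378/360) km/° = 28.96 × 111.3 = 3224 km.

3220 km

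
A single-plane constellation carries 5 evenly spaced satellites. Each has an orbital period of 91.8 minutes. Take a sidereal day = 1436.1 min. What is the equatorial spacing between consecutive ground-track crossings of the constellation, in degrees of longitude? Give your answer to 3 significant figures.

T = 91.8 min = 5508.0 s.
Single-satellite node shift = (5508.0/86166) × 360° = 23.01°.
With 5 satellites evenly phased, successive equator crossings are 23.01/5 = 4.602° apart.

4.60°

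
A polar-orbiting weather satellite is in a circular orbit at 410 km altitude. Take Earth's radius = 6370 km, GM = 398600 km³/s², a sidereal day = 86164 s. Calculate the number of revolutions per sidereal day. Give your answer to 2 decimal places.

Semi-major axis a = 6370 + 410 = 6780 km. Period T = 2π√(a³/μ) = 2π√(6780³/398600) = 5555.9 s = 92.60 min.
Orbits per sidereal day = 86164 / 5555.9 = 15.509.

15.51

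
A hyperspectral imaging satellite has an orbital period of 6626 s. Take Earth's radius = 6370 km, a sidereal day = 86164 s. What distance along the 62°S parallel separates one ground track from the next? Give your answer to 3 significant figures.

1440 km

Node shift per orbit = (6626.0/86164) × 360° = 27.68°.
Equatorial spacing = 27.68 × 111.2 km/° = 3078 km.
At 62° latitude, spacing = 3078 × cos(62°) = 1445 km.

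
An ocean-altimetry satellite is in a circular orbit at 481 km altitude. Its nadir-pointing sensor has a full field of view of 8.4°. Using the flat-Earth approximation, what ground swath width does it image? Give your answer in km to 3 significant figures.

Half-angle = 8.4°/2 = 4.2°.
Swath width ≈ 2h·tan(θ/2) = 2 × 481 × tan(4.2°) = 70.6 km.

70.6 km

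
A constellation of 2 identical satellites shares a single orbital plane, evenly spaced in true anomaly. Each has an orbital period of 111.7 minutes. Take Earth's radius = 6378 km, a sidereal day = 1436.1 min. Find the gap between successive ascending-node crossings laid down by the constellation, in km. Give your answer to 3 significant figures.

T = 111.7 min = 6702.0 s.
Single-satellite node shift = (6702.0/86166) × 360° = 28.00°.
With 2 satellites evenly phased, successive equator crossings are 28.00/2 = 14.000° apart.
That is 14.000 × 111.3 = 1558 km at the equator.

1560 km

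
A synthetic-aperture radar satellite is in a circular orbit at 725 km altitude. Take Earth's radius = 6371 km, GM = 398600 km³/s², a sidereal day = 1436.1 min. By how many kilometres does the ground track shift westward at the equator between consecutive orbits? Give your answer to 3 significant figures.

Semi-major axis a = 6371 + 725 = 7096 km. Period T = 2π√(a³/μ) = 2π√(7096³/398600) = 5948.8 s = 99.15 min.
During one orbit Earth rotates (5948.8 / 86166) × 360° = 24.85°.
At the equator that is 24.85° × (2π·6371/360) km/° = 24.85 × 111.2 = 2764 km.

2760 km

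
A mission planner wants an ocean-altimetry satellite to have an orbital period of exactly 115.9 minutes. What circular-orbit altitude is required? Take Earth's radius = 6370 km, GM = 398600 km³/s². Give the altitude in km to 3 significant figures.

1500 km

T = 115.9 min = 6954.0 s.
From T = 2π√(a³/μ): a = (μ T²/4π²)^(1/3) = (398600 × 6954.0² / 4π²)^(1/3) = 7874 km.
Altitude h = a − R = 7874 − 6370 = 1504 km.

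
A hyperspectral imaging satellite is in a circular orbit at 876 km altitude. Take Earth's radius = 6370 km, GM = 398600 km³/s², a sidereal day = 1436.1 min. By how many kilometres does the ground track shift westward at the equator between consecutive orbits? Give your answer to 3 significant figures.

2850 km

Semi-major axis a = 6370 + 876 = 7246 km. Period T = 2π√(a³/μ) = 2π√(7246³/398600) = 6138.4 s = 102.31 min.
During one orbit Earth rotates (6138.4 / 86166) × 360° = 25.65°.
At the equator that is 25.65° × (2π·6370/360) km/° = 25.65 × 111.2 = 2851 km.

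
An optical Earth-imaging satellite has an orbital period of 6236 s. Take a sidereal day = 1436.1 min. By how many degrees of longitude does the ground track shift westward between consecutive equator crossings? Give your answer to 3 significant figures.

During one orbit Earth rotates (6236.0 / 86166) × 360° = 26.05°.

26.1°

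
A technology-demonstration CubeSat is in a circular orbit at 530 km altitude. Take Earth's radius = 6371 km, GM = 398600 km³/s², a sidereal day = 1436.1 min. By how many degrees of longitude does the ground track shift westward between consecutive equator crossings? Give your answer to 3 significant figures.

23.8°

Semi-major axis a = 6371 + 530 = 6901 km. Period T = 2π√(a³/μ) = 2π√(6901³/398600) = 5705.3 s = 95.09 min.
During one orbit Earth rotates (5705.3 / 86166) × 360° = 23.84°.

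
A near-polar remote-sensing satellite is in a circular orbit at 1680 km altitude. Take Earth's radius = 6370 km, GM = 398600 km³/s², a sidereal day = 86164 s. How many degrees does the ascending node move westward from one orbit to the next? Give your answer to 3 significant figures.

30.0°

Semi-major axis a = 6370 + 1680 = 8050 km. Period T = 2π√(a³/μ) = 2π√(8050³/398600) = 7187.9 s = 119.80 min.
During one orbit Earth rotates (7187.9 / 86164) × 360° = 30.03°.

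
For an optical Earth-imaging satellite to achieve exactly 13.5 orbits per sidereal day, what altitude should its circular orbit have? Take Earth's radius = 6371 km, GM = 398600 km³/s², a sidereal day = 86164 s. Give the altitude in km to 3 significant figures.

Required period T = 86164 / 13.5 = 6382.5 s.
From T = 2π√(a³/μ): a = (μ T²/4π²)^(1/3) = (398600 × 6382.5² / 4π²)^(1/3) = 7437 km.
Altitude h = a − R = 7437 − 6371 = 1066 km.

1070 km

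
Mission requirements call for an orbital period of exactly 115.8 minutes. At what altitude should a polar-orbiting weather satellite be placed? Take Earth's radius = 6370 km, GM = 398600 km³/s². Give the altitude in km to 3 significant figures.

T = 115.8 min = 6948.0 s.
From T = 2π√(a³/μ): a = (μ T²/4π²)^(1/3) = (398600 × 6948.0² / 4π²)^(1/3) = 7870 km.
Altitude h = a − R = 7870 − 6370 = 1500 km.

1500 km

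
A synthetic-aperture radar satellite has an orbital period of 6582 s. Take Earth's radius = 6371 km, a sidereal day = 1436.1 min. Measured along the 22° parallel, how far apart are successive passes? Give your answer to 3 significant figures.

Node shift per orbit = (6582.0/86166) × 360° = 27.50°.
Equatorial spacing = 27.50 × 111.2 km/° = 3058 km.
At 22° latitude, spacing = 3058 × cos(22°) = 2835 km.

2840 km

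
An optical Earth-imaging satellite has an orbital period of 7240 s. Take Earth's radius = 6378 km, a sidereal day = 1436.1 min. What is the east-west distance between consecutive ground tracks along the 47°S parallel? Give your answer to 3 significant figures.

2300 km

Node shift per orbit = (7240.0/86166) × 360° = 30.25°.
Equatorial spacing = 30.25 × 111.3 km/° = 3367 km.
At 47° latitude, spacing = 3367 × cos(47°) = 2296 km.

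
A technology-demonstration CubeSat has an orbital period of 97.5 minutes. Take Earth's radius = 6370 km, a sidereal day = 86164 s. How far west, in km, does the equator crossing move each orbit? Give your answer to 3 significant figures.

2720 km

T = 97.5 min = 5850.0 s.
During one orbit Earth rotates (5850.0 / 86164) × 360° = 24.44°.
At the equator that is 24.44° × (2π·6370/360) km/° = 24.44 × 111.2 = 2717 km.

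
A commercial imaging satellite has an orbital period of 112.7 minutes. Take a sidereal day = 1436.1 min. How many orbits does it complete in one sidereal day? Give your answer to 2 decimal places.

T = 112.7 min = 6762.0 s.
Orbits per sidereal day = 86166 / 6762.0 = 12.743.

12.74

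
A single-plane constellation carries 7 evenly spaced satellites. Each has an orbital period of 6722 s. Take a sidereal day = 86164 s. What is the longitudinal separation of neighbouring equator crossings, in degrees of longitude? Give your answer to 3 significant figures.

Single-satellite node shift = (6722.0/86164) × 360° = 28.09°.
With 7 satellites evenly phased, successive equator crossings are 28.09/7 = 4.012° apart.

4.01°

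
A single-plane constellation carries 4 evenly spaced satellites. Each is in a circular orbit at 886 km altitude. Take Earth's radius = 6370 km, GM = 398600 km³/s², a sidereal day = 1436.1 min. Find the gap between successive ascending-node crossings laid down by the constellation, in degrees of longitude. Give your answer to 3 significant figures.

Semi-major axis a = 6370 + 886 = 7256 km. Period T = 2π√(a³/μ) = 2π√(7256³/398600) = 6151.2 s = 102.52 min.
Single-satellite node shift = (6151.2/86166) × 360° = 25.70°.
With 4 satellites evenly phased, successive equator crossings are 25.70/4 = 6.425° apart.

6.42°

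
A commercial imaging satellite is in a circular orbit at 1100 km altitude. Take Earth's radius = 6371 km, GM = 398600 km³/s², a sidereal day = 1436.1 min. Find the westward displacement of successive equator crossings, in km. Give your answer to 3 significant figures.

Semi-major axis a = 6371 + 1100 = 7471 km. Period T = 2π√(a³/μ) = 2π√(7471³/398600) = 6426.6 s = 107.11 min.
During one orbit Earth rotates (6426.6 / 86166) × 360° = 26.85°.
At the equator that is 26.85° × (2π·6371/360) km/° = 26.85 × 111.2 = 2986 km.

2990 km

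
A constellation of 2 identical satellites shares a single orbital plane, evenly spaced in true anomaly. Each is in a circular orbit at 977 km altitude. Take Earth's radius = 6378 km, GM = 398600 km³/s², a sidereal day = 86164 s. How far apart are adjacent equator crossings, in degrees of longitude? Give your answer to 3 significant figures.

13.1°

Semi-major axis a = 6378 + 977 = 7355 km. Period T = 2π√(a³/μ) = 2π√(7355³/398600) = 6277.5 s = 104.62 min.
Single-satellite node shift = (6277.5/86164) × 360° = 26.23°.
With 2 satellites evenly phased, successive equator crossings are 26.23/2 = 13.114° apart.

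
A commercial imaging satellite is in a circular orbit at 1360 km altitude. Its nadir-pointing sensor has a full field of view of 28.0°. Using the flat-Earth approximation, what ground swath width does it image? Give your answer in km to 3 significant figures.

Half-angle = 28.0°/2 = 14°.
Swath width ≈ 2h·tan(θ/2) = 2 × 1360 × tan(14°) = 678.2 km.

678 km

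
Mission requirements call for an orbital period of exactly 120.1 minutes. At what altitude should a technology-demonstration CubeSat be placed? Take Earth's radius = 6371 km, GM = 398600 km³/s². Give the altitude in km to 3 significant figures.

1690 km

T = 120.1 min = 7206.0 s.
From T = 2π√(a³/μ): a = (μ T²/4π²)^(1/3) = (398600 × 7206.0² / 4π²)^(1/3) = 8063 km.
Altitude h = a − R = 8063 − 6371 = 1692 km.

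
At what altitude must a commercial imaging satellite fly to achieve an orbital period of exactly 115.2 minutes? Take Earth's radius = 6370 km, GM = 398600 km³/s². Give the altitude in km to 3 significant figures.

1470 km

T = 115.2 min = 6912.0 s.
From T = 2π√(a³/μ): a = (μ T²/4π²)^(1/3) = (398600 × 6912.0² / 4π²)^(1/3) = 7843 km.
Altitude h = a − R = 7843 − 6370 = 1473 km.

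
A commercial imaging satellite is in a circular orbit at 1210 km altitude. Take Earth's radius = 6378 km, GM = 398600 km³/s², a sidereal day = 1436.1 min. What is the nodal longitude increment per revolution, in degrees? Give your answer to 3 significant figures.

27.5°

Semi-major axis a = 6378 + 1210 = 7588 km. Period T = 2π√(a³/μ) = 2π√(7588³/398600) = 6578.1 s = 109.64 min.
During one orbit Earth rotates (6578.1 / 86166) × 360° = 27.48°.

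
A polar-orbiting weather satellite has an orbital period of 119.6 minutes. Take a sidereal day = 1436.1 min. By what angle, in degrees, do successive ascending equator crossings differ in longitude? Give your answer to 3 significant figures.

30.0°

T = 119.6 min = 7176.0 s.
During one orbit Earth rotates (7176.0 / 86166) × 360° = 29.98°.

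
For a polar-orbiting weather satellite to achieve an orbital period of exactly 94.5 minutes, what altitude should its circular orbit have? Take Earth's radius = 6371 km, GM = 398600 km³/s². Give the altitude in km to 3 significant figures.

T = 94.5 min = 5670.0 s.
From T = 2π√(a³/μ): a = (μ T²/4π²)^(1/3) = (398600 × 5670.0² / 4π²)^(1/3) = 6872 km.
Altitude h = a − R = 6872 − 6371 = 501 km.

501 km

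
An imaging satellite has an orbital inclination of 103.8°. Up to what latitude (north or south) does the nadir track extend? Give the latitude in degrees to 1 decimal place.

76.2°

Retrograde orbit: the ground track reaches ±(180° − i) = ±(180 − 103.8) = ±76.2°.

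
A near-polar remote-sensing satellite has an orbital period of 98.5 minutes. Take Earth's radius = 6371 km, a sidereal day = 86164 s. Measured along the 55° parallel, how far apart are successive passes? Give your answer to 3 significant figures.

T = 98.5 min = 5910.0 s.
Node shift per orbit = (5910.0/86164) × 360° = 24.69°.
Equatorial spacing = 24.69 × 111.2 km/° = 2746 km.
At 55° latitude, spacing = 2746 × cos(55°) = 1575 km.

1570 km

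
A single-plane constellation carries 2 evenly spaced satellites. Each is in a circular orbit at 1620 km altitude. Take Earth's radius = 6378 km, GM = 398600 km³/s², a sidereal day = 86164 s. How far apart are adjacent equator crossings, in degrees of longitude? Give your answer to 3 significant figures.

14.9°

Semi-major axis a = 6378 + 1620 = 7998 km. Period T = 2π√(a³/μ) = 2π√(7998³/398600) = 7118.4 s = 118.64 min.
Single-satellite node shift = (7118.4/86164) × 360° = 29.74°.
With 2 satellites evenly phased, successive equator crossings are 29.74/2 = 14.871° apart.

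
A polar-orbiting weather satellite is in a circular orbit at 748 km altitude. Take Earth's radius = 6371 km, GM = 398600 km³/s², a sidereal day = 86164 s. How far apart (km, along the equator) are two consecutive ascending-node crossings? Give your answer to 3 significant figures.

Semi-major axis a = 6371 + 748 = 7119 km. Period T = 2π√(a³/μ) = 2π√(7119³/398600) = 5977.8 s = 99.63 min.
During one orbit Earth rotates (5977.8 / 86164) × 360° = 24.98°.
At the equator that is 24.98° × (2π·6371/360) km/° = 24.98 × 111.2 = 2777 km.

2780 km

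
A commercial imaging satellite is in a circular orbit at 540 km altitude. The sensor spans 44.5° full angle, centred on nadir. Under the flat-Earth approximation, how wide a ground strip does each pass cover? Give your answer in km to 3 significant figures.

442 km

Half-angle = 44.5°/2 = 22.25°.
Swath width ≈ 2h·tan(θ/2) = 2 × 540 × tan(22.25°) = 441.8 km.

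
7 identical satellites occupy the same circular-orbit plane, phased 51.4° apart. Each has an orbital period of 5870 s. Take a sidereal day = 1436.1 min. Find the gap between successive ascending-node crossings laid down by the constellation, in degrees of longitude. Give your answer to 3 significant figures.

Single-satellite node shift = (5870.0/86166) × 360° = 24.52°.
With 7 satellites evenly phased, successive equator crossings are 24.52/7 = 3.504° apart.

3.50°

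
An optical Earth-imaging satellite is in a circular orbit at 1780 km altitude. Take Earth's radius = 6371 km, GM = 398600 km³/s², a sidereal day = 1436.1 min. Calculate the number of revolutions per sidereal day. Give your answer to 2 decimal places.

Semi-major axis a = 6371 + 1780 = 8151 km. Period T = 2π√(a³/μ) = 2π√(8151³/398600) = 7323.6 s = 122.06 min.
Orbits per sidereal day = 86166 / 7323.6 = 11.765.

11.77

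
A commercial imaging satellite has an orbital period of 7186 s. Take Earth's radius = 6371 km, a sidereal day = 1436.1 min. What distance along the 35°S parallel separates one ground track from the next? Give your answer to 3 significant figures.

2730 km

Node shift per orbit = (7186.0/86166) × 360° = 30.02°.
Equatorial spacing = 30.02 × 111.2 km/° = 3338 km.
At 35° latitude, spacing = 3338 × cos(35°) = 2735 km.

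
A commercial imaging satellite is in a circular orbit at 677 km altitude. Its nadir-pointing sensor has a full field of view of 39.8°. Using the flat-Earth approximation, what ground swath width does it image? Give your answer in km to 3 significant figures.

Half-angle = 39.8°/2 = 19.9°.
Swath width ≈ 2h·tan(θ/2) = 2 × 677 × tan(19.9°) = 490.1 km.

490 km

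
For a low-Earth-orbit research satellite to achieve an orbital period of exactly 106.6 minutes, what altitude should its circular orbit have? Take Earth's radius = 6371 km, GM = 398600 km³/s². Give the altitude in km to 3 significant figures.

1080 km

T = 106.6 min = 6396.0 s.
From T = 2π√(a³/μ): a = (μ T²/4π²)^(1/3) = (398600 × 6396.0² / 4π²)^(1/3) = 7447 km.
Altitude h = a − R = 7447 − 6371 = 1076 km.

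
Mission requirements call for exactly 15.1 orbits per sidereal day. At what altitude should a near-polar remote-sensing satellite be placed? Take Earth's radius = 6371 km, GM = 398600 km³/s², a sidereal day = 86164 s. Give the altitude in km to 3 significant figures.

Required period T = 86164 / 15.1 = 5706.2 s.
From T = 2π√(a³/μ): a = (μ T²/4π²)^(1/3) = (398600 × 5706.2² / 4π²)^(1/3) = 6902 km.
Altitude h = a − R = 6902 − 6371 = 531 km.

531 km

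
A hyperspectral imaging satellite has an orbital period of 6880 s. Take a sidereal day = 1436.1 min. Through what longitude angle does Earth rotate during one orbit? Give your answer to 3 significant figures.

During one orbit Earth rotates (6880.0 / 86166) × 360° = 28.74°.

28.7°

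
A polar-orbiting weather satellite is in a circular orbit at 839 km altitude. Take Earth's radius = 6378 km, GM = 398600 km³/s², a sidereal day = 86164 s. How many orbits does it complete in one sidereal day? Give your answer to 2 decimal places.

Semi-major axis a = 6378 + 839 = 7217 km. Period T = 2π√(a³/μ) = 2π√(7217³/398600) = 6101.6 s = 101.69 min.
Orbits per sidereal day = 86164 / 6101.6 = 14.121.

14.12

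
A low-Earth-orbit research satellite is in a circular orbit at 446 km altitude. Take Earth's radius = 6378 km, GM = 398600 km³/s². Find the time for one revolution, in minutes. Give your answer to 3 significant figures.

93.5 min

Semi-major axis a = 6378 + 446 = 6824 km. Period T = 2π√(a³/μ) = 2π√(6824³/398600) = 5610.1 s = 93.50 min.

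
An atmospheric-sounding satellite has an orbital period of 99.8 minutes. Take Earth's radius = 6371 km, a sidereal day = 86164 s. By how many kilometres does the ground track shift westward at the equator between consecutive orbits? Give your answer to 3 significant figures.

2780 km

T = 99.8 min = 5988.0 s.
During one orbit Earth rotates (5988.0 / 86164) × 360° = 25.02°.
At the equator that is 25.02° × (2π·6371/360) km/° = 25.02 × 111.2 = 2782 km.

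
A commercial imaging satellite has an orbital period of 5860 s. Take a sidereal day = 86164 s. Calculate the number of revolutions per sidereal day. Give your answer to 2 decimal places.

14.70

Orbits per sidereal day = 86164 / 5860.0 = 14.704.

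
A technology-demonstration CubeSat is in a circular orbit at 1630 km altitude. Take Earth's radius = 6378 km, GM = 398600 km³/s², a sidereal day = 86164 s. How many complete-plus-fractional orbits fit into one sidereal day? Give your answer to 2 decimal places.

Semi-major axis a = 6378 + 1630 = 8008 km. Period T = 2π√(a³/μ) = 2π√(8008³/398600) = 7131.8 s = 118.86 min.
Orbits per sidereal day = 86164 / 7131.8 = 12.082.

12.08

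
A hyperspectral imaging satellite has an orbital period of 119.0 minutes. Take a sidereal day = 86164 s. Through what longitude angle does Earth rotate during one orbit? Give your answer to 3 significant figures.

T = 119.0 min = 7140.0 s.
During one orbit Earth rotates (7140.0 / 86164) × 360° = 29.83°.

29.8°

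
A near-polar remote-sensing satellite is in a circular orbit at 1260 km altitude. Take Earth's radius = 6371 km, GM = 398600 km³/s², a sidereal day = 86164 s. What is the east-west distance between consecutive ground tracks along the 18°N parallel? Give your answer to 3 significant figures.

2930 km

Semi-major axis a = 6371 + 1260 = 7631 km. Period T = 2π√(a³/μ) = 2π√(7631³/398600) = 6634.1 s = 110.57 min.
Node shift per orbit = (6634.1/86164) × 360° = 27.72°.
Equatorial spacing = 27.72 × 111.2 km/° = 3082 km.
At 18° latitude, spacing = 3082 × cos(18°) = 2931 km.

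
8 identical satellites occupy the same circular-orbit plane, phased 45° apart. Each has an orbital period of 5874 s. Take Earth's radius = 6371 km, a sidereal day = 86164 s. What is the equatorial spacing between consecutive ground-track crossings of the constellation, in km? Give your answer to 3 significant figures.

341 km

Single-satellite node shift = (5874.0/86164) × 360° = 24.54°.
With 8 satellites evenly phased, successive equator crossings are 24.54/8 = 3.068° apart.
That is 3.068 × 111.2 = 341 km at the equator.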